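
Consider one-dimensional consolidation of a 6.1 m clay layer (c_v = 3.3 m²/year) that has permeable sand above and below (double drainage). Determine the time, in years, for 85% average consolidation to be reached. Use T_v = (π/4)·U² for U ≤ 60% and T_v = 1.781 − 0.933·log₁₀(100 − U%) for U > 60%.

Drainage path length: H_d = H/2 = 3.05 m (double drainage).
U > 60%: T_v = 1.781 − 0.933·log₁₀(100 − 85) = 0.68371.
t = T_v·H_d²/c_v = 0.68371×3.05²/3.3 = 1.927 years.

t ≈ 1.93 years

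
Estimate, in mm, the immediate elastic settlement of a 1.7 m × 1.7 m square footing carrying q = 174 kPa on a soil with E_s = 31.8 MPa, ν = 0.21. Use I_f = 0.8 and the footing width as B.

Immediate (elastic) settlement: S_e = q·B·(1−ν²)/E_s · I_f.
E_s = 31.8 MPa = 31800 kPa.
S_e = 174 × 1.7 × (1 − 0.21²) / 31800 × 0.8
    = 174 × 1.7 × 0.9559 / 31800 × 0.8
    = 0.007113 m = 7.113 mm

S_e ≈ 7.11 mm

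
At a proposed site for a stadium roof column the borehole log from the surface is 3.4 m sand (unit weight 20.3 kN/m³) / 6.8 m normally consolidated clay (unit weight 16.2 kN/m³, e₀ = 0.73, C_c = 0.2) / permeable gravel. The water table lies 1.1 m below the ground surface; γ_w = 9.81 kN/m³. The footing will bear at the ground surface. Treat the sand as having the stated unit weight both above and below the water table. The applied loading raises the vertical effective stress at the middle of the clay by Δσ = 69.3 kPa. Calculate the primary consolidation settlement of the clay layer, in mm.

S_c ≈ 239 mm

Mid-depth of clay below the ground surface: z = 3.4 + 6.8/2 = 6.8 m.
Total vertical stress at mid-clay: σ_v = 20.3×3.4 + 16.2×3.4 = 124.1 kPa.
Pore pressure: u = 9.81×(6.8 − 1.1) = 55.917 kPa.
Initial effective stress: σ'_0 = σ_v − u = 124.1 − 55.917 = 68.183 kPa.
Final effective stress: σ'_f = σ'_0 + Δσ = 68.183 + 69.3 = 137.48 kPa.
Normally consolidated clay, so the full stress increment lies on the virgin compression line:
S_c = C_c·H/(1+e₀)·log₁₀(σ'_f/σ'_0) = 0.2×6.8/(1+0.73)×log₁₀(137.48/68.183)
    = 0.78613 × 0.30456 = 0.2394 m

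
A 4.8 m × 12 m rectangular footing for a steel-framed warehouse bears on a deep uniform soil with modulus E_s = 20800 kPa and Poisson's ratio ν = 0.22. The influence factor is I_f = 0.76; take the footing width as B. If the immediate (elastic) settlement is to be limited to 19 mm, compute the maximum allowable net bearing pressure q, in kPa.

S_e = q·B·(1−ν²)/E_s · I_f  ⇒  q = S_e·E_s / (B·(1−ν²)·I_f).
q = 0.019 × 20800 / (4.8 × 0.9516 × 0.76) = 113.8 kPa

q ≈ 114 kPa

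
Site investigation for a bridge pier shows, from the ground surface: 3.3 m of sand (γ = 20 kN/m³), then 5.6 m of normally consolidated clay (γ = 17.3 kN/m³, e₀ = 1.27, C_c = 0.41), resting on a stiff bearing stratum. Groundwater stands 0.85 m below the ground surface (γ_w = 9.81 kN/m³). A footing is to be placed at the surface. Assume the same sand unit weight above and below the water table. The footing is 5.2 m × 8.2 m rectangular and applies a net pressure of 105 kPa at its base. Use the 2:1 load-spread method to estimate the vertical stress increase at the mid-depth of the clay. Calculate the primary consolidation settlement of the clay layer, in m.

Mid-depth of clay below the ground surface: z = 3.3 + 5.6/2 = 6.1 m.
Total vertical stress at mid-clay: σ_v = 20×3.3 + 17.3×2.8 = 114.44 kPa.
Pore pressure: u = 9.81×(6.1 − 0.85) = 51.503 kPa.
Initial effective stress: σ'_0 = σ_v − u = 114.44 − 51.503 = 62.937 kPa.
Stress increase at mid-clay by the 2:1 spreading method:
Δσ = qBL/((B+z)(L+z)) = 105×5.2×8.2/((5.2+6.1)(8.2+6.1)) = 27.707 kPa
Final effective stress: σ'_f = σ'_0 + Δσ = 62.937 + 27.707 = 90.644 kPa.
Normally consolidated clay, so the full stress increment lies on the virgin compression line:
S_c = C_c·H/(1+e₀)·log₁₀(σ'_f/σ'_0) = 0.41×5.6/(1+1.27)×log₁₀(90.644/62.937)
    = 1.0115 × 0.15843 = 0.1603 m

S_c ≈ 0.16 m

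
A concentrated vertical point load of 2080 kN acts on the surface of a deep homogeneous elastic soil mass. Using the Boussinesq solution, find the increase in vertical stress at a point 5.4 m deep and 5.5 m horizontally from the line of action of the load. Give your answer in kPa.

Δσ_z ≈ 5.75 kPa

Boussinesq vertical stress below a point load on an elastic half-space:
Δσ_z = 3P/(2πz²) · [1 + (r/z)²]^(−5/2)
r/z = 5.5/5.4 = 1.0185; [1+(r/z)²]^(−5/2) = 0.16878.
Δσ_z = 3×2080/(2π×5.4²) × 0.16878 = 34.058 × 0.16878 = 5.748 kPa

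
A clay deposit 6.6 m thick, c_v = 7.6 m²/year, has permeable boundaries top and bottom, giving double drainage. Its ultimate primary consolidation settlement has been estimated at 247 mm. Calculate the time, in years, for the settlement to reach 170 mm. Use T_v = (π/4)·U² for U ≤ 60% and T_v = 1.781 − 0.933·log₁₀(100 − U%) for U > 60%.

t ≈ 0.555 years

Drainage path length: H_d = H/2 = 3.3 m (double drainage).
U = S(t)/S_ult = 170/247 = 0.6883.
U > 60%: T_v = 1.781 − 0.933·log₁₀(100 − 68.826) = 0.38729.
t = T_v·H_d²/c_v = 0.38729×3.3²/7.6 = 0.5549 years.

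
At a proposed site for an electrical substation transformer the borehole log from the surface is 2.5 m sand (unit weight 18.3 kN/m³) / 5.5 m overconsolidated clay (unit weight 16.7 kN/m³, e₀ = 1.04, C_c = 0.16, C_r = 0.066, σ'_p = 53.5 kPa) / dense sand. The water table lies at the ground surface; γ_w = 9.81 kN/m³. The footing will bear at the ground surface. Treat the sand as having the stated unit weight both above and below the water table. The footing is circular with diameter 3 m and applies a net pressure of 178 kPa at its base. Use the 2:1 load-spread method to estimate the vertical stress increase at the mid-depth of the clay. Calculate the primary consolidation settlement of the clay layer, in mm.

Mid-depth of clay below the ground surface: z = 2.5 + 5.5/2 = 5.25 m.
Total vertical stress at mid-clay: σ_v = 18.3×2.5 + 16.7×2.75 = 91.675 kPa.
Pore pressure: u = 9.81×(5.25 − 0) = 51.503 kPa.
Initial effective stress: σ'_0 = σ_v − u = 91.675 − 51.503 = 40.172 kPa.
Stress increase at mid-clay by the 2:1 spreading method:
Δσ ≈ qD²/(D+z)² = 178×3²/(3+5.25)² = 23.537 kPa
Final effective stress: σ'_f = 40.172 + 23.537 = 63.709 kPa.
σ'_f = 63.709 > σ'_p = 53.5 kPa, so the stress path crosses the preconsolidation pressure — recompression up to σ'_p, then virgin compression beyond:
S_c = H/(1+e₀)·[C_r·log₁₀(σ'_p/σ'_0) + C_c·log₁₀(σ'_f/σ'_p)]
    = 5.5/2.04 × [0.066×log₁₀(53.5/40.172) + 0.16×log₁₀(63.709/53.5)]
    = 2.6961 × [0.0082124 + 0.012136] = 0.05486 m

S_c ≈ 54.9 mm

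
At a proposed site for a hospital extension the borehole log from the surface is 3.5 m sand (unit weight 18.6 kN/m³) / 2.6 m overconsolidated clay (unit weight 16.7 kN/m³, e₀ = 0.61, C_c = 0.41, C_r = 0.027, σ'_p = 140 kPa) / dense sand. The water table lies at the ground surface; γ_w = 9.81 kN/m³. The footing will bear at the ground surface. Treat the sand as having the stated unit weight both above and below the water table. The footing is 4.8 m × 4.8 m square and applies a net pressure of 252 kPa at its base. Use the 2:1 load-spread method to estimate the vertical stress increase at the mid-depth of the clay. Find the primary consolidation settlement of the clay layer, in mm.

S_c ≈ 18 mm

Mid-depth of clay below the ground surface: z = 3.5 + 2.6/2 = 4.8 m.
Total vertical stress at mid-clay: σ_v = 18.6×3.5 + 16.7×1.3 = 86.81 kPa.
Pore pressure: u = 9.81×(4.8 − 0) = 47.088 kPa.
Initial effective stress: σ'_0 = σ_v − u = 86.81 − 47.088 = 39.722 kPa.
Stress increase at mid-clay by the 2:1 spreading method:
Δσ = qBL/((B+z)(L+z)) = 252×4.8×4.8/((4.8+4.8)(4.8+4.8)) = 63 kPa
Final effective stress: σ'_f = 39.722 + 63 = 102.72 kPa.
σ'_f = 102.72 ≤ σ'_p = 140 kPa, so the clay remains overconsolidated and only the recompression index applies:
S_c = C_r·H/(1+e₀)·log₁₀(σ'_f/σ'_0) = 0.027×2.6/1.61×log₁₀(102.72/39.722)
    = 0.043602 × 0.41262 = 0.01799 m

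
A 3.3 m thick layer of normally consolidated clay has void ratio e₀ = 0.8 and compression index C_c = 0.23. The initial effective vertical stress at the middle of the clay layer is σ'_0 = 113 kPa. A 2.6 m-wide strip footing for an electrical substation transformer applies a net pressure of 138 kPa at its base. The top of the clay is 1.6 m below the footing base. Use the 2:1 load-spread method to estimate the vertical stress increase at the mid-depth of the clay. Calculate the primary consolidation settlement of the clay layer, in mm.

S_c ≈ 79.4 mm

Mid-depth of clay below the footing base: z = 1.6 + 3.3/2 = 3.25 m.
Stress increase at mid-clay by the 2:1 spreading method:
Δσ = qB/(B+z) = 138×2.6/(2.6+3.25) = 61.333 kPa
Final effective stress: σ'_f = σ'_0 + Δσ = 113 + 61.333 = 174.33 kPa.
Normally consolidated clay, so the full stress increment lies on the virgin compression line:
S_c = C_c·H/(1+e₀)·log₁₀(σ'_f/σ'_0) = 0.23×3.3/(1+0.8)×log₁₀(174.33/113)
    = 0.42167 × 0.18829 = 0.0794 m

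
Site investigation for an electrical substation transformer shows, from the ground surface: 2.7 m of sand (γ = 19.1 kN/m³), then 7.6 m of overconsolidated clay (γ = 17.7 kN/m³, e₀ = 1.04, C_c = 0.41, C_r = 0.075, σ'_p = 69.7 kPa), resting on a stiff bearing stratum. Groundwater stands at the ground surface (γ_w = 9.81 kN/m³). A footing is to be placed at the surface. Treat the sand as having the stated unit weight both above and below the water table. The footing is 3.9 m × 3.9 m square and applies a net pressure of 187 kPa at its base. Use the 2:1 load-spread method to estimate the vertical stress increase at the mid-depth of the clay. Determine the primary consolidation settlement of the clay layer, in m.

S_c ≈ 0.131 m

Mid-depth of clay below the ground surface: z = 2.7 + 7.6/2 = 6.5 m.
Total vertical stress at mid-clay: σ_v = 19.1×2.7 + 17.7×3.8 = 118.83 kPa.
Pore pressure: u = 9.81×(6.5 − 0) = 63.765 kPa.
Initial effective stress: σ'_0 = σ_v − u = 118.83 − 63.765 = 55.065 kPa.
Stress increase at mid-clay by the 2:1 spreading method:
Δσ = qBL/((B+z)(L+z)) = 187×3.9×3.9/((3.9+6.5)(3.9+6.5)) = 26.297 kPa
Final effective stress: σ'_f = 55.065 + 26.297 = 81.362 kPa.
σ'_f = 81.362 > σ'_p = 69.7 kPa, so the stress path crosses the preconsolidation pressure — recompression up to σ'_p, then virgin compression beyond:
S_c = H/(1+e₀)·[C_r·log₁₀(σ'_p/σ'_0) + C_c·log₁₀(σ'_f/σ'_p)]
    = 7.6/2.04 × [0.075×log₁₀(69.7/55.065) + 0.41×log₁₀(81.362/69.7)]
    = 3.7255 × [0.0076768 + 0.027547] = 0.1312 m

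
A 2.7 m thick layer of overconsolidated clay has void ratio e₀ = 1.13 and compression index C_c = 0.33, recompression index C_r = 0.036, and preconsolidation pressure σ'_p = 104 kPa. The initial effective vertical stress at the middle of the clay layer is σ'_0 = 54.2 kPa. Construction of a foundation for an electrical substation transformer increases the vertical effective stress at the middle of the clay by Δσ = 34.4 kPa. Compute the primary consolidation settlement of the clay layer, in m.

Final effective stress: σ'_f = 54.2 + 34.4 = 88.6 kPa.
σ'_f = 88.6 ≤ σ'_p = 104 kPa, so the clay remains overconsolidated and only the recompression index applies:
S_c = C_r·H/(1+e₀)·log₁₀(σ'_f/σ'_0) = 0.036×2.7/2.13×log₁₀(88.6/54.2)
    = 0.045634 × 0.21343 = 0.00974 m

S_c ≈ 0.00974 m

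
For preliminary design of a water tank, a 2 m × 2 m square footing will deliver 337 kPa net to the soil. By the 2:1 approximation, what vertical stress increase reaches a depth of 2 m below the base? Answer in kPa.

By the 2:1 method the load spreads at 1 horizontal : 2 vertical, so at depth z the loaded area has grown by z in each plan dimension:
Δσ = qBL/((B+z)(L+z)) = 337×2×2/((2+2)(2+2)) = 84.25 kPa

Δσ_z ≈ 84.2 kPa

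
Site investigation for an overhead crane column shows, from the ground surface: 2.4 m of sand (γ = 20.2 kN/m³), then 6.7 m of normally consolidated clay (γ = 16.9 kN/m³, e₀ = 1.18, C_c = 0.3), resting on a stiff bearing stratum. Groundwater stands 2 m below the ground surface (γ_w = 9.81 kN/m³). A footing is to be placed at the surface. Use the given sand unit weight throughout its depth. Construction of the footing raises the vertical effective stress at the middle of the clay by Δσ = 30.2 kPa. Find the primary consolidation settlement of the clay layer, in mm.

Mid-depth of clay below the ground surface: z = 2.4 + 6.7/2 = 5.75 m.
Total vertical stress at mid-clay: σ_v = 20.2×2.4 + 16.9×3.35 = 105.09 kPa.
Pore pressure: u = 9.81×(5.75 − 2) = 36.788 kPa.
Initial effective stress: σ'_0 = σ_v − u = 105.09 − 36.788 = 68.302 kPa.
Final effective stress: σ'_f = σ'_0 + Δσ = 68.302 + 30.2 = 98.502 kPa.
Normally consolidated clay, so the full stress increment lies on the virgin compression line:
S_c = C_c·H/(1+e₀)·log₁₀(σ'_f/σ'_0) = 0.3×6.7/(1+1.18)×log₁₀(98.502/68.302)
    = 0.92202 × 0.15901 = 0.1466 m

S_c ≈ 147 mm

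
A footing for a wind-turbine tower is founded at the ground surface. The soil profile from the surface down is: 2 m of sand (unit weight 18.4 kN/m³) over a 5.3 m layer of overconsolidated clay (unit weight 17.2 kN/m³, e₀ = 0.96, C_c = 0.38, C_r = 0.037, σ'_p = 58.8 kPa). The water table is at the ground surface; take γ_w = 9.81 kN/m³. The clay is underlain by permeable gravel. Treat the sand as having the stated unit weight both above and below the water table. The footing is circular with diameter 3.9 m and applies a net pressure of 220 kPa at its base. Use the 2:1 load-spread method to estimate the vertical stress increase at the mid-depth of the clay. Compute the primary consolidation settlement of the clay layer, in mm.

Mid-depth of clay below the ground surface: z = 2 + 5.3/2 = 4.65 m.
Total vertical stress at mid-clay: σ_v = 18.4×2 + 17.2×2.65 = 82.38 kPa.
Pore pressure: u = 9.81×(4.65 − 0) = 45.617 kPa.
Initial effective stress: σ'_0 = σ_v − u = 82.38 − 45.617 = 36.763 kPa.
Stress increase at mid-clay by the 2:1 spreading method:
Δσ ≈ qD²/(D+z)² = 220×3.9²/(3.9+4.65)² = 45.774 kPa
Final effective stress: σ'_f = 36.763 + 45.774 = 82.537 kPa.
σ'_f = 82.537 > σ'_p = 58.8 kPa, so the stress path crosses the preconsolidation pressure — recompression up to σ'_p, then virgin compression beyond:
S_c = H/(1+e₀)·[C_r·log₁₀(σ'_p/σ'_0) + C_c·log₁₀(σ'_f/σ'_p)]
    = 5.3/1.96 × [0.037×log₁₀(58.8/36.763) + 0.38×log₁₀(82.537/58.8)]
    = 2.7041 × [0.0075468 + 0.055963] = 0.1717 m

S_c ≈ 172 mm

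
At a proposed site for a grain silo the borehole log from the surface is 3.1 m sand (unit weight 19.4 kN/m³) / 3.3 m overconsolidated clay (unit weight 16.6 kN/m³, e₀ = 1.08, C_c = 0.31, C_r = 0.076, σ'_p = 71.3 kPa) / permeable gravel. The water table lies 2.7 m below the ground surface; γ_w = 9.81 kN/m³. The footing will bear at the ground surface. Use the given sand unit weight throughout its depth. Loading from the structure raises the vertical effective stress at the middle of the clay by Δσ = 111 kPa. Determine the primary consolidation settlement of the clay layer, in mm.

S_c ≈ 199 mm

Mid-depth of clay below the ground surface: z = 3.1 + 3.3/2 = 4.75 m.
Total vertical stress at mid-clay: σ_v = 19.4×3.1 + 16.6×1.65 = 87.53 kPa.
Pore pressure: u = 9.81×(4.75 − 2.7) = 20.11 kPa.
Initial effective stress: σ'_0 = σ_v − u = 87.53 − 20.11 = 67.42 kPa.
Final effective stress: σ'_f = 67.42 + 111 = 178.42 kPa.
σ'_f = 178.42 > σ'_p = 71.3 kPa, so the stress path crosses the preconsolidation pressure — recompression up to σ'_p, then virgin compression beyond:
S_c = H/(1+e₀)·[C_r·log₁₀(σ'_p/σ'_0) + C_c·log₁₀(σ'_f/σ'_p)]
    = 3.3/2.08 × [0.076×log₁₀(71.3/67.42) + 0.31×log₁₀(178.42/71.3)]
    = 1.5865 × [0.0018469 + 0.12349] = 0.1988 m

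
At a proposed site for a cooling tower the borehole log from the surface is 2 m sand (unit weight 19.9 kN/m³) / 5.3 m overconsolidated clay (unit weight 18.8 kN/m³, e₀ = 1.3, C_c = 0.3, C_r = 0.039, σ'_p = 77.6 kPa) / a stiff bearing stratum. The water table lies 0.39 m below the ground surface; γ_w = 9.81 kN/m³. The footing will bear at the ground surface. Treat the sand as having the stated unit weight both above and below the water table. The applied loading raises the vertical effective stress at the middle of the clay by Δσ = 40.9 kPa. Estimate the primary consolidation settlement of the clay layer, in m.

Mid-depth of clay below the ground surface: z = 2 + 5.3/2 = 4.65 m.
Total vertical stress at mid-clay: σ_v = 19.9×2 + 18.8×2.65 = 89.62 kPa.
Pore pressure: u = 9.81×(4.65 − 0.39) = 41.791 kPa.
Initial effective stress: σ'_0 = σ_v − u = 89.62 − 41.791 = 47.829 kPa.
Final effective stress: σ'_f = 47.829 + 40.9 = 88.729 kPa.
σ'_f = 88.729 > σ'_p = 77.6 kPa, so the stress path crosses the preconsolidation pressure — recompression up to σ'_p, then virgin compression beyond:
S_c = H/(1+e₀)·[C_r·log₁₀(σ'_p/σ'_0) + C_c·log₁₀(σ'_f/σ'_p)]
    = 5.3/2.3 × [0.039×log₁₀(77.6/47.829) + 0.3×log₁₀(88.729/77.6)]
    = 2.3043 × [0.0081966 + 0.017461] = 0.05912 m

S_c ≈ 0.0591 m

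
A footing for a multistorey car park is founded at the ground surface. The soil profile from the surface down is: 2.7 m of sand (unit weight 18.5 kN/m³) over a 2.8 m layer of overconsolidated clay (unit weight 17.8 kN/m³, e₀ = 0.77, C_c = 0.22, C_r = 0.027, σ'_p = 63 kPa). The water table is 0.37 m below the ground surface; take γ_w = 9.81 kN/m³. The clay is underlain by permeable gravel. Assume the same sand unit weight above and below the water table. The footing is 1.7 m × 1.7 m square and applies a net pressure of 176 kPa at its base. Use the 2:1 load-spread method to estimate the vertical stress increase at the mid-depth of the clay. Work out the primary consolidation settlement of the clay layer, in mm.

S_c ≈ 6.17 mm

Mid-depth of clay below the ground surface: z = 2.7 + 2.8/2 = 4.1 m.
Total vertical stress at mid-clay: σ_v = 18.5×2.7 + 17.8×1.4 = 74.87 kPa.
Pore pressure: u = 9.81×(4.1 − 0.37) = 36.591 kPa.
Initial effective stress: σ'_0 = σ_v − u = 74.87 − 36.591 = 38.279 kPa.
Stress increase at mid-clay by the 2:1 spreading method:
Δσ = qBL/((B+z)(L+z)) = 176×1.7×1.7/((1.7+4.1)(1.7+4.1)) = 15.12 kPa
Final effective stress: σ'_f = 38.279 + 15.12 = 53.399 kPa.
σ'_f = 53.399 ≤ σ'_p = 63 kPa, so the clay remains overconsolidated and only the recompression index applies:
S_c = C_r·H/(1+e₀)·log₁₀(σ'_f/σ'_0) = 0.027×2.8/1.77×log₁₀(53.399/38.279)
    = 0.042711 × 0.14457 = 0.006175 m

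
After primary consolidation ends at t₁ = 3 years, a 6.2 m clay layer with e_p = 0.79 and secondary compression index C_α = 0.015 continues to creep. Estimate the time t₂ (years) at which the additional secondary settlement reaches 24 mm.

t₂ ≈ 8.69 years

S_s = C_α·H/(1+e_p)·log₁₀(t₂/t₁) ⇒ log₁₀(t₂/t₁) = S_s·(1+e_p)/(C_α·H).
log₁₀(t₂/t₁) = 0.024 × (1+0.79) / (0.015×6.2) = 0.4619
t₂ = t₁ × 10^0.4619 = 3 × 2.897 = 8.691 years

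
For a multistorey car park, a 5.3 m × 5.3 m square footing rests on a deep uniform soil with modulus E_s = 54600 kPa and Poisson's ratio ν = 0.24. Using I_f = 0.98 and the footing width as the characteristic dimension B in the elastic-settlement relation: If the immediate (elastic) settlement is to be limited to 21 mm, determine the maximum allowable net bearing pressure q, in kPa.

q ≈ 234 kPa

S_e = q·B·(1−ν²)/E_s · I_f  ⇒  q = S_e·E_s / (B·(1−ν²)·I_f).
q = 0.021 × 54600 / (5.3 × 0.9424 × 0.98) = 234.2 kPa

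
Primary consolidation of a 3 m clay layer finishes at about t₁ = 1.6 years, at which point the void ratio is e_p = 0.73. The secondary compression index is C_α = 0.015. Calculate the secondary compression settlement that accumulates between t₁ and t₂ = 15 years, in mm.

Secondary compression: S_s = C_α·H/(1+e_p)·log₁₀(t₂/t₁)
S_s = 0.015×3/(1+0.73)×log₁₀(15/1.6)
    = 0.02601 × 0.972 = 0.02528 m

S_s ≈ 25.3 mm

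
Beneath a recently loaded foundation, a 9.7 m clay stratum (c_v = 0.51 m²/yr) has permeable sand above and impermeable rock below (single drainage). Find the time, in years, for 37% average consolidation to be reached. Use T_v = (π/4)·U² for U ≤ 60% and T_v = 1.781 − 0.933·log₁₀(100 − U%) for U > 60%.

Drainage path length: H_d = H = 9.7 m (single drainage).
U ≤ 60%: T_v = (π/4)·U² = (π/4)×0.37² = 0.10752.
t = T_v·H_d²/c_v = 0.10752×9.7²/0.51 = 19.84 years.

t ≈ 19.8 years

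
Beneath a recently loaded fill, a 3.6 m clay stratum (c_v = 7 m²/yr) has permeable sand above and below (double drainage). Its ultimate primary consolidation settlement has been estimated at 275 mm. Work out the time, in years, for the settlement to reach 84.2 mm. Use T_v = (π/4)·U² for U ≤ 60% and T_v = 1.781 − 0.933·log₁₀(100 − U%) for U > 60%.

Drainage path length: H_d = H/2 = 1.8 m (double drainage).
U = S(t)/S_ult = 84.2/275 = 0.3062.
U ≤ 60%: T_v = (π/4)·U² = (π/4)×0.30618² = 0.073629.
t = T_v·H_d²/c_v = 0.073629×1.8²/7 = 0.03408 years.

t ≈ 0.0341 years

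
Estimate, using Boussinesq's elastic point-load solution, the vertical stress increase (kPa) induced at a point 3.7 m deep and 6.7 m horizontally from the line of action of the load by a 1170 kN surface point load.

Boussinesq vertical stress below a point load on an elastic half-space:
Δσ_z = 3P/(2πz²) · [1 + (r/z)²]^(−5/2)
r/z = 6.7/3.7 = 1.8108; [1+(r/z)²]^(−5/2) = 0.026402.
Δσ_z = 3×1170/(2π×3.7²) × 0.026402 = 40.806 × 0.026402 = 1.077 kPa

Δσ_z ≈ 1.08 kPa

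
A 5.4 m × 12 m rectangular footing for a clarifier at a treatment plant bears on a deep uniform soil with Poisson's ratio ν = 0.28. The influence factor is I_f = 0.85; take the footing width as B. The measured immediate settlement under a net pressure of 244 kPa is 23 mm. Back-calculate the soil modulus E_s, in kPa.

E_s ≈ 44900 kPa

S_e = q·B·(1−ν²)/E_s · I_f  ⇒  E_s = q·B·(1−ν²)·I_f / S_e.
E_s = 244 × 5.4 × 0.9216 × 0.85 / 0.023 = 44880 kPa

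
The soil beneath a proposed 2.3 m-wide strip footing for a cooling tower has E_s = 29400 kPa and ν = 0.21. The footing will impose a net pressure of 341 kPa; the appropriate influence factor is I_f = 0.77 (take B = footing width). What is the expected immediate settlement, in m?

S_e ≈ 0.0196 m

Immediate (elastic) settlement: S_e = q·B·(1−ν²)/E_s · I_f.
S_e = 341 × 2.3 × (1 − 0.21²) / 29400 × 0.77
    = 341 × 2.3 × 0.9559 / 29400 × 0.77
    = 0.01964 m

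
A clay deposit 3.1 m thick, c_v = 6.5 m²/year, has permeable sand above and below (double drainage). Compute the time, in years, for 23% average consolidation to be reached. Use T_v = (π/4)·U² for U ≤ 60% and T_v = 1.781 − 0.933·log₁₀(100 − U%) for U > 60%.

Drainage path length: H_d = H/2 = 1.55 m (double drainage).
U ≤ 60%: T_v = (π/4)·U² = (π/4)×0.23² = 0.041548.
t = T_v·H_d²/c_v = 0.041548×1.55²/6.5 = 0.01536 years.

t ≈ 0.0154 years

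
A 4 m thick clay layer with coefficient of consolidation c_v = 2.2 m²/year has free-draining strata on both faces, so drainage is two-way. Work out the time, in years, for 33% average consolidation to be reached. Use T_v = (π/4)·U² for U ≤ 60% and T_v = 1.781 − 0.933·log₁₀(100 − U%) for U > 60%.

Drainage path length: H_d = H/2 = 2 m (double drainage).
U ≤ 60%: T_v = (π/4)·U² = (π/4)×0.33² = 0.08553.
t = T_v·H_d²/c_v = 0.08553×2²/2.2 = 0.1555 years.

t ≈ 0.156 years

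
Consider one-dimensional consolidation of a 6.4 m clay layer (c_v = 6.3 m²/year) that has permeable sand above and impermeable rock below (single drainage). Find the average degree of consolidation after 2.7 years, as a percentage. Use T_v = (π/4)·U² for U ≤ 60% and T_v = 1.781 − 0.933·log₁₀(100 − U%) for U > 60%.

U ≈ 70.9 %

Drainage path length: H_d = H = 6.4 m (single drainage).
T_v = c_v·t/H_d² = 6.3×2.7/6.4² = 0.41528.
T_v = 0.41528 corresponds to the U > 60% branch:
U = 1 − 10^((1.781 − T_v)/0.933)/100 = 0.7091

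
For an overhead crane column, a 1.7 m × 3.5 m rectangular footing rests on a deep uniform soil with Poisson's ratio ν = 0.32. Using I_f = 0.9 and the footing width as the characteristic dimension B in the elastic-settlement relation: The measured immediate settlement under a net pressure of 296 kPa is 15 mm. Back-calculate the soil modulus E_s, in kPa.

S_e = q·B·(1−ν²)/E_s · I_f  ⇒  E_s = q·B·(1−ν²)·I_f / S_e.
E_s = 296 × 1.7 × 0.8976 × 0.9 / 0.015 = 27100 kPa

E_s ≈ 27100 kPa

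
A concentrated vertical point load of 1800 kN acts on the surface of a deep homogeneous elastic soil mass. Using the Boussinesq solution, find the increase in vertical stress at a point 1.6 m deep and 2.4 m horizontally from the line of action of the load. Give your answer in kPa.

Boussinesq vertical stress below a point load on an elastic half-space:
Δσ_z = 3P/(2πz²) · [1 + (r/z)²]^(−5/2)
r/z = 2.4/1.6 = 1.5; [1+(r/z)²]^(−5/2) = 0.052516.
Δσ_z = 3×1800/(2π×1.6²) × 0.052516 = 335.72 × 0.052516 = 17.63 kPa

Δσ_z ≈ 17.6 kPa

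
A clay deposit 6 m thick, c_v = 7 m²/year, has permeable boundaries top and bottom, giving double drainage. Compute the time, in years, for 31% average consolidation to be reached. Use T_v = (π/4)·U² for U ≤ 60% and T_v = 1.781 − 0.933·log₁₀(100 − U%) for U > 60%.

Drainage path length: H_d = H/2 = 3 m (double drainage).
U ≤ 60%: T_v = (π/4)·U² = (π/4)×0.31² = 0.075477.
t = T_v·H_d²/c_v = 0.075477×3²/7 = 0.09704 years.

t ≈ 0.097 years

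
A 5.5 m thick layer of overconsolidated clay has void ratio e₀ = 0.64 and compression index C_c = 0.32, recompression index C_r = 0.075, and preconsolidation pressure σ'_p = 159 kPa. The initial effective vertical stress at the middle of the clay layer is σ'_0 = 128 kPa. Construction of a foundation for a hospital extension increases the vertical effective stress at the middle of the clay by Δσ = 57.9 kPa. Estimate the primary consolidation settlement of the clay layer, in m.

S_c ≈ 0.0965 m

Final effective stress: σ'_f = 128 + 57.9 = 185.9 kPa.
σ'_f = 185.9 > σ'_p = 159 kPa, so the stress path crosses the preconsolidation pressure — recompression up to σ'_p, then virgin compression beyond:
S_c = H/(1+e₀)·[C_r·log₁₀(σ'_p/σ'_0) + C_c·log₁₀(σ'_f/σ'_p)]
    = 5.5/1.64 × [0.075×log₁₀(159/128) + 0.32×log₁₀(185.9/159)]
    = 3.3537 × [0.007064 + 0.021722] = 0.09654 m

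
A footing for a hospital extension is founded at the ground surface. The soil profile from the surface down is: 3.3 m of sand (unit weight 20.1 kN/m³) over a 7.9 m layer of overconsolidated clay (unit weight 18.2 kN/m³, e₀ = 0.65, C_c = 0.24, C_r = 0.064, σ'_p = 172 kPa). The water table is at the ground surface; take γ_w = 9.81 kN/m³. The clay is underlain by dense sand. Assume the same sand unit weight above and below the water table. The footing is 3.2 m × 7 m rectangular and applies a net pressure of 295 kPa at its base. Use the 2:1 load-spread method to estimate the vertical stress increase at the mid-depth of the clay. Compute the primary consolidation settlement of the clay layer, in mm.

Mid-depth of clay below the ground surface: z = 3.3 + 7.9/2 = 7.25 m.
Total vertical stress at mid-clay: σ_v = 20.1×3.3 + 18.2×3.95 = 138.22 kPa.
Pore pressure: u = 9.81×(7.25 − 0) = 71.123 kPa.
Initial effective stress: σ'_0 = σ_v − u = 138.22 − 71.123 = 67.097 kPa.
Stress increase at mid-clay by the 2:1 spreading method:
Δσ = qBL/((B+z)(L+z)) = 295×3.2×7/((3.2+7.25)(7+7.25)) = 44.375 kPa
Final effective stress: σ'_f = 67.097 + 44.375 = 111.47 kPa.
σ'_f = 111.47 ≤ σ'_p = 172 kPa, so the clay remains overconsolidated and only the recompression index applies:
S_c = C_r·H/(1+e₀)·log₁₀(σ'_f/σ'_0) = 0.064×7.9/1.65×log₁₀(111.47/67.097)
    = 0.30643 × 0.22045 = 0.06755 m

S_c ≈ 67.6 mm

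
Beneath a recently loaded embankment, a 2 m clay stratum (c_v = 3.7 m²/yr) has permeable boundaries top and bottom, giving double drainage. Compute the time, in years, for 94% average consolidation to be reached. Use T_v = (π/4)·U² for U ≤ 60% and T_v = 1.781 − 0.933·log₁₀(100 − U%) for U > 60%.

t ≈ 0.285 years

Drainage path length: H_d = H/2 = 1 m (double drainage).
U > 60%: T_v = 1.781 − 0.933·log₁₀(100 − 94) = 1.055.
t = T_v·H_d²/c_v = 1.055×1²/3.7 = 0.2851 years.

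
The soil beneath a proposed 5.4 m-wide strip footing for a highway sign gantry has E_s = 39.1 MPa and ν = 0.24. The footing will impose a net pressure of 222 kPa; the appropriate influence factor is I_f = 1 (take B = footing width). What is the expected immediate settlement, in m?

S_e ≈ 0.0289 m

Immediate (elastic) settlement: S_e = q·B·(1−ν²)/E_s · I_f.
E_s = 39.1 MPa = 39100 kPa.
S_e = 222 × 5.4 × (1 − 0.24²) / 39100 × 1
    = 222 × 5.4 × 0.9424 / 39100 × 1
    = 0.02889 m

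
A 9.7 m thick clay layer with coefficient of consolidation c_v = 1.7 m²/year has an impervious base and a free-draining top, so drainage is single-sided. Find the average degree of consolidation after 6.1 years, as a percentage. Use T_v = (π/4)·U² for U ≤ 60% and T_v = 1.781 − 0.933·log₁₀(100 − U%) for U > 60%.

U ≈ 37.5 %

Drainage path length: H_d = H = 9.7 m (single drainage).
T_v = c_v·t/H_d² = 1.7×6.1/9.7² = 0.11021.
T_v = 0.11021 corresponds to the U ≤ 60% branch:
U = √(4T_v/π) = 0.3746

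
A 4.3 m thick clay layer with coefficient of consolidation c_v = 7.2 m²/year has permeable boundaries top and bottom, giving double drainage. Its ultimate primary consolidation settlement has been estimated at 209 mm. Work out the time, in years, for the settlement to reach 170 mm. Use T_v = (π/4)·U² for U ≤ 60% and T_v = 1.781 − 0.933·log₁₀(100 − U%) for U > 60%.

t ≈ 0.382 years

Drainage path length: H_d = H/2 = 2.15 m (double drainage).
U = S(t)/S_ult = 170/209 = 0.8134.
U > 60%: T_v = 1.781 − 0.933·log₁₀(100 − 81.34) = 0.59523.
t = T_v·H_d²/c_v = 0.59523×2.15²/7.2 = 0.3821 years.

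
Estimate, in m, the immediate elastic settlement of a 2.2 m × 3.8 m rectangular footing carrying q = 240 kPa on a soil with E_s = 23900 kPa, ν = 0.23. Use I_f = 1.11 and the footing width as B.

S_e ≈ 0.0232 m

Immediate (elastic) settlement: S_e = q·B·(1−ν²)/E_s · I_f.
S_e = 240 × 2.2 × (1 − 0.23²) / 23900 × 1.11
    = 240 × 2.2 × 0.9471 / 23900 × 1.11
    = 0.02322 m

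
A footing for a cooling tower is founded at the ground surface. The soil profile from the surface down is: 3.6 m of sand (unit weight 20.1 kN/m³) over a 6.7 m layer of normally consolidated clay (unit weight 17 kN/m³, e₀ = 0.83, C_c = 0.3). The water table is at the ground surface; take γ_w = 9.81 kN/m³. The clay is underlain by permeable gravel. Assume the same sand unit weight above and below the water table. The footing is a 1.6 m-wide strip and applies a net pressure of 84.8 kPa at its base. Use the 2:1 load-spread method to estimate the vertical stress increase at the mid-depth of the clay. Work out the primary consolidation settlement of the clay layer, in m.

S_c ≈ 0.11 m

Mid-depth of clay below the ground surface: z = 3.6 + 6.7/2 = 6.95 m.
Total vertical stress at mid-clay: σ_v = 20.1×3.6 + 17×3.35 = 129.31 kPa.
Pore pressure: u = 9.81×(6.95 − 0) = 68.18 kPa.
Initial effective stress: σ'_0 = σ_v − u = 129.31 − 68.18 = 61.13 kPa.
Stress increase at mid-clay by the 2:1 spreading method:
Δσ = qB/(B+z) = 84.8×1.6/(1.6+6.95) = 15.869 kPa
Final effective stress: σ'_f = σ'_0 + Δσ = 61.13 + 15.869 = 76.999 kPa.
Normally consolidated clay, so the full stress increment lies on the virgin compression line:
S_c = C_c·H/(1+e₀)·log₁₀(σ'_f/σ'_0) = 0.3×6.7/(1+0.83)×log₁₀(76.999/61.13)
    = 1.0984 × 0.10023 = 0.1101 m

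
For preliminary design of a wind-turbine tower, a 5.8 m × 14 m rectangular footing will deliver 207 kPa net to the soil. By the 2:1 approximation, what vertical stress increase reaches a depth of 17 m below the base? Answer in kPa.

Δσ_z ≈ 23.8 kPa

By the 2:1 method the load spreads at 1 horizontal : 2 vertical, so at depth z the loaded area has grown by z in each plan dimension:
Δσ = qBL/((B+z)(L+z)) = 207×5.8×14/((5.8+17)(14+17)) = 23.781 kPa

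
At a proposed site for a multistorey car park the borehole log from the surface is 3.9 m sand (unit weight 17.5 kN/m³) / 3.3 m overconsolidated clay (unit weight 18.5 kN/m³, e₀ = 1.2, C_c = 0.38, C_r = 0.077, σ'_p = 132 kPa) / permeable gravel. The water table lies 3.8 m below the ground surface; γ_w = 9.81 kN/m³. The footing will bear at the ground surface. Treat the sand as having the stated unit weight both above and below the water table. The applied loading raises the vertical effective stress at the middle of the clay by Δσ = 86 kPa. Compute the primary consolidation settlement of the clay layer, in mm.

Mid-depth of clay below the ground surface: z = 3.9 + 3.3/2 = 5.55 m.
Total vertical stress at mid-clay: σ_v = 17.5×3.9 + 18.5×1.65 = 98.775 kPa.
Pore pressure: u = 9.81×(5.55 − 3.8) = 17.168 kPa.
Initial effective stress: σ'_0 = σ_v − u = 98.775 − 17.168 = 81.607 kPa.
Final effective stress: σ'_f = 81.607 + 86 = 167.61 kPa.
σ'_f = 167.61 > σ'_p = 132 kPa, so the stress path crosses the preconsolidation pressure — recompression up to σ'_p, then virgin compression beyond:
S_c = H/(1+e₀)·[C_r·log₁₀(σ'_p/σ'_0) + C_c·log₁₀(σ'_f/σ'_p)]
    = 3.3/2.2 × [0.077×log₁₀(132/81.607) + 0.38×log₁₀(167.61/132)]
    = 1.5 × [0.016081 + 0.039416] = 0.08325 m

S_c ≈ 83.2 mm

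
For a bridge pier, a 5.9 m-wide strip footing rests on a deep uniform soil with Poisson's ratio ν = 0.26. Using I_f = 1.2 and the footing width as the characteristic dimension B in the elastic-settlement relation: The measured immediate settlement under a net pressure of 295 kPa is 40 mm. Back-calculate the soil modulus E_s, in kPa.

E_s ≈ 48700 kPa

S_e = q·B·(1−ν²)/E_s · I_f  ⇒  E_s = q·B·(1−ν²)·I_f / S_e.
E_s = 295 × 5.9 × 0.9324 × 1.2 / 0.04 = 48690 kPa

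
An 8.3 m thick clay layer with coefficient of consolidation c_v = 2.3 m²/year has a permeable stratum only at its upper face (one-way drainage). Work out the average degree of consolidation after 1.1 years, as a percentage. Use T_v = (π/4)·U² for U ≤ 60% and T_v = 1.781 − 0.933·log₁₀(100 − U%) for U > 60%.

U ≈ 21.6 %

Drainage path length: H_d = H = 8.3 m (single drainage).
T_v = c_v·t/H_d² = 2.3×1.1/8.3² = 0.036725.
T_v = 0.036725 corresponds to the U ≤ 60% branch:
U = √(4T_v/π) = 0.2162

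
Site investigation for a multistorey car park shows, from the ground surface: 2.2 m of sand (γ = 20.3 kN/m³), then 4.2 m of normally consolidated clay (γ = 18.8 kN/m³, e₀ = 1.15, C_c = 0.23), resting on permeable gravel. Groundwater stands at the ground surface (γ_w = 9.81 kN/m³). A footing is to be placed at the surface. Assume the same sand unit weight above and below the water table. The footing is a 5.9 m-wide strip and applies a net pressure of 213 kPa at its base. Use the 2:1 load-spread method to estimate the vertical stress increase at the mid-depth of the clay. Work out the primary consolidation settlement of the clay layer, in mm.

Mid-depth of clay below the ground surface: z = 2.2 + 4.2/2 = 4.3 m.
Total vertical stress at mid-clay: σ_v = 20.3×2.2 + 18.8×2.1 = 84.14 kPa.
Pore pressure: u = 9.81×(4.3 − 0) = 42.183 kPa.
Initial effective stress: σ'_0 = σ_v − u = 84.14 − 42.183 = 41.957 kPa.
Stress increase at mid-clay by the 2:1 spreading method:
Δσ = qB/(B+z) = 213×5.9/(5.9+4.3) = 123.21 kPa
Final effective stress: σ'_f = σ'_0 + Δσ = 41.957 + 123.21 = 165.17 kPa.
Normally consolidated clay, so the full stress increment lies on the virgin compression line:
S_c = C_c·H/(1+e₀)·log₁₀(σ'_f/σ'_0) = 0.23×4.2/(1+1.15)×log₁₀(165.17/41.957)
    = 0.4493 × 0.59513 = 0.2674 m

S_c ≈ 267 mm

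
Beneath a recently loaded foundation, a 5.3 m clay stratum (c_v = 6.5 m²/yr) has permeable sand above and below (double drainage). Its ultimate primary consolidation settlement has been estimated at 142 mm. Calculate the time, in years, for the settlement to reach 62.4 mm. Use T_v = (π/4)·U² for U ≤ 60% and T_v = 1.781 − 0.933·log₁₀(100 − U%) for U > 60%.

t ≈ 0.164 years

Drainage path length: H_d = H/2 = 2.65 m (double drainage).
U = S(t)/S_ult = 62.4/142 = 0.4394.
U ≤ 60%: T_v = (π/4)·U² = (π/4)×0.43944² = 0.15166.
t = T_v·H_d²/c_v = 0.15166×2.65²/6.5 = 0.1639 years.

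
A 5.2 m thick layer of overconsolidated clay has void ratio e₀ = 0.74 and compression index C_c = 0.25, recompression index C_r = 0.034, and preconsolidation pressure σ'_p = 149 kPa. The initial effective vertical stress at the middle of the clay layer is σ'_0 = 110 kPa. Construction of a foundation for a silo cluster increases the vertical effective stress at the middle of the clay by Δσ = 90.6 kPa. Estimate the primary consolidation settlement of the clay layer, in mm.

Final effective stress: σ'_f = 110 + 90.6 = 200.6 kPa.
σ'_f = 200.6 > σ'_p = 149 kPa, so the stress path crosses the preconsolidation pressure — recompression up to σ'_p, then virgin compression beyond:
S_c = H/(1+e₀)·[C_r·log₁₀(σ'_p/σ'_0) + C_c·log₁₀(σ'_f/σ'_p)]
    = 5.2/1.74 × [0.034×log₁₀(149/110) + 0.25×log₁₀(200.6/149)]
    = 2.9885 × [0.004481 + 0.032286] = 0.1099 m

S_c ≈ 110 mm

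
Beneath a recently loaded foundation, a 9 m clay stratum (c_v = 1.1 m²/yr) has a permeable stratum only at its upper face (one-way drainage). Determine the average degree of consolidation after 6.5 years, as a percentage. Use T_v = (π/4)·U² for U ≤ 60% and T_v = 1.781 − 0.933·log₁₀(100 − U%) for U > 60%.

U ≈ 33.5 %

Drainage path length: H_d = H = 9 m (single drainage).
T_v = c_v·t/H_d² = 1.1×6.5/9² = 0.088272.
T_v = 0.088272 corresponds to the U ≤ 60% branch:
U = √(4T_v/π) = 0.3352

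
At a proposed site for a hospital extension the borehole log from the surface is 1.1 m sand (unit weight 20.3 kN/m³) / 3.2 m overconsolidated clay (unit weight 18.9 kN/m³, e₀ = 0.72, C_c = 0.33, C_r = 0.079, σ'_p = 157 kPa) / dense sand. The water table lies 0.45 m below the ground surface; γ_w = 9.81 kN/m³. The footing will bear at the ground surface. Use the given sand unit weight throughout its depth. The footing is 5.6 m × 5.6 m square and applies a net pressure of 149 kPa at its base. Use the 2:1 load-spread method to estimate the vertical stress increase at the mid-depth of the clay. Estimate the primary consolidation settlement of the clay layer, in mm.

S_c ≈ 74.7 mm

Mid-depth of clay below the ground surface: z = 1.1 + 3.2/2 = 2.7 m.
Total vertical stress at mid-clay: σ_v = 20.3×1.1 + 18.9×1.6 = 52.57 kPa.
Pore pressure: u = 9.81×(2.7 − 0.45) = 22.073 kPa.
Initial effective stress: σ'_0 = σ_v − u = 52.57 − 22.073 = 30.497 kPa.
Stress increase at mid-clay by the 2:1 spreading method:
Δσ = qBL/((B+z)(L+z)) = 149×5.6×5.6/((5.6+2.7)(5.6+2.7)) = 67.828 kPa
Final effective stress: σ'_f = 30.497 + 67.828 = 98.325 kPa.
σ'_f = 98.325 ≤ σ'_p = 157 kPa, so the clay remains overconsolidated and only the recompression index applies:
S_c = C_r·H/(1+e₀)·log₁₀(σ'_f/σ'_0) = 0.079×3.2/1.72×log₁₀(98.325/30.497)
    = 0.14698 × 0.50841 = 0.07473 m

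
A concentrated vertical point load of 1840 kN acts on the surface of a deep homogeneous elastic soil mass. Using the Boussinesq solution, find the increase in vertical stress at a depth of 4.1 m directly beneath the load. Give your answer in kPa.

Boussinesq vertical stress below a point load on an elastic half-space:
Δσ_z = 3P/(2πz²) · [1 + (r/z)²]^(−5/2)
r/z = 0/4.1 = 0; [1+(r/z)²]^(−5/2) = 1.
Δσ_z = 3×1840/(2π×4.1²) × 1 = 52.263 × 1 = 52.26 kPa

Δσ_z ≈ 52.3 kPa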